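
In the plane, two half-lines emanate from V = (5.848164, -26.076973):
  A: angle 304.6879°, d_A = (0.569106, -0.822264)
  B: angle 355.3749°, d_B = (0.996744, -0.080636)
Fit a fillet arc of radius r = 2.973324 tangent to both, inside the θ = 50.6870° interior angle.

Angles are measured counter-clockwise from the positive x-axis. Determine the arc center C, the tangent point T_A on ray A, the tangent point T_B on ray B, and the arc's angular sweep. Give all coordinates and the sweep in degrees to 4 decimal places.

bisector direction at 330.0314° = (0.866299,-0.499525)
center distance |VC| = r/sin(θ/2) = 2.973324/sin(25.3435°) = 6.946302
C = V + |VC|·bis = (11.8657,-29.5468)
T_A = V + ((C−V)·d_A)·d_A = V + 6.2778·d_A = (9.4209,-31.2390)
T_B = V + ((C−V)·d_B)·d_B = V + 6.2778·d_B = (12.1055,-26.5832)
sweep = 180° − θ = 129.3130°

center=(11.8657,-29.5468) T_A=(9.4209,-31.2390) T_B=(12.1055,-26.5832) sweep=129.3130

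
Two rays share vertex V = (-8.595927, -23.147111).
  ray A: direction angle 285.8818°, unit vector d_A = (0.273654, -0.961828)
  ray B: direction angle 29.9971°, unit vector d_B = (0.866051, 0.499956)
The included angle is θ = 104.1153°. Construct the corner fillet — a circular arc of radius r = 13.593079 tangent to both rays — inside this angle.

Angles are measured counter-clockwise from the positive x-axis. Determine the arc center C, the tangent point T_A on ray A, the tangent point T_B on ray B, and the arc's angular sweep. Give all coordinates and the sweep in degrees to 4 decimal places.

center=(7.3785,-29.6208) T_A=(-5.6957,-33.3406) T_B=(0.5825,-17.8485) sweep=75.8847

bisector direction at 337.9395° = (0.926787,-0.375586)
center distance |VC| = r/sin(θ/2) = 13.593079/sin(52.0577°) = 17.236324
C = V + |VC|·bis = (7.3785,-29.6208)
T_A = V + ((C−V)·d_A)·d_A = V + 10.5981·d_A = (-5.6957,-33.3406)
T_B = V + ((C−V)·d_B)·d_B = V + 10.5981·d_B = (0.5825,-17.8485)
sweep = 180° − θ = 75.8847°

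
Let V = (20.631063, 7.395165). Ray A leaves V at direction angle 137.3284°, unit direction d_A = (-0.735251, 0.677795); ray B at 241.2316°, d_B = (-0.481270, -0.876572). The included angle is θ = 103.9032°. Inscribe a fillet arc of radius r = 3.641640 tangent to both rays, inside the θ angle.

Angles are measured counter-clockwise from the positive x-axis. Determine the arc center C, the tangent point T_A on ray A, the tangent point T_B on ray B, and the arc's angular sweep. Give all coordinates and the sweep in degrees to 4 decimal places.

bisector direction at 189.2800° = (-0.986912,-0.161259)
center distance |VC| = r/sin(θ/2) = 3.641640/sin(51.9516°) = 4.624361
C = V + |VC|·bis = (16.0672,6.6494)
T_A = V + ((C−V)·d_A)·d_A = V + 2.8501·d_A = (18.5355,9.3270)
T_B = V + ((C−V)·d_B)·d_B = V + 2.8501·d_B = (19.2594,4.8968)
sweep = 180° − θ = 76.0968°

center=(16.0672,6.6494) T_A=(18.5355,9.3270) T_B=(19.2594,4.8968) sweep=76.0968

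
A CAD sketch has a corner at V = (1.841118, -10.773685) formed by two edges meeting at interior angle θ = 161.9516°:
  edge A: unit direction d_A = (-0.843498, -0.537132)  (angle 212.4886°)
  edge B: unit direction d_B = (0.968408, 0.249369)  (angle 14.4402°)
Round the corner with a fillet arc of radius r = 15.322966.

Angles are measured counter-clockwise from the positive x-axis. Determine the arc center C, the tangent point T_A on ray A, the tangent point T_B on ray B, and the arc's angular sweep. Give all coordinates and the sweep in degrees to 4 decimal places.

center=(8.0189,-25.0057) T_A=(-0.2116,-12.0808) T_B=(4.1978,-10.1668) sweep=18.0484

bisector direction at 293.4644° = (0.398179,-0.917308)
center distance |VC| = r/sin(θ/2) = 15.322966/sin(80.9758°) = 15.515008
C = V + |VC|·bis = (8.0189,-25.0057)
T_A = V + ((C−V)·d_A)·d_A = V + 2.4336·d_A = (-0.2116,-12.0808)
T_B = V + ((C−V)·d_B)·d_B = V + 2.4336·d_B = (4.1978,-10.1668)
sweep = 180° − θ = 18.0484°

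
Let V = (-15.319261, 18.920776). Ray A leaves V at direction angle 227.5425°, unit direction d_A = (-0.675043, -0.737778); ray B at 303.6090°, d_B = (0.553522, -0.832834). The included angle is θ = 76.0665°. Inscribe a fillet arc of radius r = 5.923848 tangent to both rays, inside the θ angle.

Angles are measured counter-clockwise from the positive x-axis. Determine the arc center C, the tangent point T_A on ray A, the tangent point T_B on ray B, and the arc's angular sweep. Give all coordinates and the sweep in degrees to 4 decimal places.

bisector direction at 265.5758° = (-0.077141,-0.997020)
center distance |VC| = r/sin(θ/2) = 5.923848/sin(38.0333°) = 9.614784
C = V + |VC|·bis = (-16.0610,9.3346)
T_A = V + ((C−V)·d_A)·d_A = V + 7.5731·d_A = (-20.4314,13.3335)
T_B = V + ((C−V)·d_B)·d_B = V + 7.5731·d_B = (-11.1274,12.6136)
sweep = 180° − θ = 103.9335°

center=(-16.0610,9.3346) T_A=(-20.4314,13.3335) T_B=(-11.1274,12.6136) sweep=103.9335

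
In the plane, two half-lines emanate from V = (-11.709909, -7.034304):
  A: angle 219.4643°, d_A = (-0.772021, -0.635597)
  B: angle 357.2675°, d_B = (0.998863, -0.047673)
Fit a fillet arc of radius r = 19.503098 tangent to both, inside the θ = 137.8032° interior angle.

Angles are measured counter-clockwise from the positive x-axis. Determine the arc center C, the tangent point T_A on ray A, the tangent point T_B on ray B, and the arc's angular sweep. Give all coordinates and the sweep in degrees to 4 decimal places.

bisector direction at 288.3659° = (0.315084,-0.949064)
center distance |VC| = r/sin(θ/2) = 19.503098/sin(68.9016°) = 20.904458
C = V + |VC|·bis = (-5.1232,-26.8740)
T_A = V + ((C−V)·d_A)·d_A = V + 7.5250·d_A = (-17.5194,-11.8172)
T_B = V + ((C−V)·d_B)·d_B = V + 7.5250·d_B = (-4.1935,-7.3930)
sweep = 180° − θ = 42.1968°

center=(-5.1232,-26.8740) T_A=(-17.5194,-11.8172) T_B=(-4.1935,-7.3930) sweep=42.1968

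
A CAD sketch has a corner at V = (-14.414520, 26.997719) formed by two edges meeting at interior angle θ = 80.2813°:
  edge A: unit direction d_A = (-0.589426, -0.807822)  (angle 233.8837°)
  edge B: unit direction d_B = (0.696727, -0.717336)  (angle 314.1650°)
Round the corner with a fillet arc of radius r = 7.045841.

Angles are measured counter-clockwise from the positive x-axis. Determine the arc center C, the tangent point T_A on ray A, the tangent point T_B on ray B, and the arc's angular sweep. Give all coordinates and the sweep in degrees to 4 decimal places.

bisector direction at 274.0244° = (0.070180,-0.997534)
center distance |VC| = r/sin(θ/2) = 7.045841/sin(40.1407°) = 10.929441
C = V + |VC|·bis = (-13.6475,16.0952)
T_A = V + ((C−V)·d_A)·d_A = V + 8.3552·d_A = (-19.3393,20.2482)
T_B = V + ((C−V)·d_B)·d_B = V + 8.3552·d_B = (-8.5932,21.0043)
sweep = 180° − θ = 99.7187°

center=(-13.6475,16.0952) T_A=(-19.3393,20.2482) T_B=(-8.5932,21.0043) sweep=99.7187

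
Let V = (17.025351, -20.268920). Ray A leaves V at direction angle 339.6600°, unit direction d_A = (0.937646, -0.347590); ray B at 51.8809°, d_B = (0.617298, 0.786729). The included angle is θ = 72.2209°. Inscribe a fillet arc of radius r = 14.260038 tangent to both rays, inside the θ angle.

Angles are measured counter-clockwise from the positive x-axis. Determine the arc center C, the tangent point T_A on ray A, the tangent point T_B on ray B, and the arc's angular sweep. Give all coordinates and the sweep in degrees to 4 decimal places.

bisector direction at 15.7705° = (0.962358,0.271784)
center distance |VC| = r/sin(θ/2) = 14.260038/sin(36.1105°) = 24.196471
C = V + |VC|·bis = (40.3110,-13.6927)
T_A = V + ((C−V)·d_A)·d_A = V + 19.5479·d_A = (35.3544,-27.0636)
T_B = V + ((C−V)·d_B)·d_B = V + 19.5479·d_B = (29.0922,-4.8900)
sweep = 180° − θ = 107.7791°

center=(40.3110,-13.6927) T_A=(35.3544,-27.0636) T_B=(29.0922,-4.8900) sweep=107.7791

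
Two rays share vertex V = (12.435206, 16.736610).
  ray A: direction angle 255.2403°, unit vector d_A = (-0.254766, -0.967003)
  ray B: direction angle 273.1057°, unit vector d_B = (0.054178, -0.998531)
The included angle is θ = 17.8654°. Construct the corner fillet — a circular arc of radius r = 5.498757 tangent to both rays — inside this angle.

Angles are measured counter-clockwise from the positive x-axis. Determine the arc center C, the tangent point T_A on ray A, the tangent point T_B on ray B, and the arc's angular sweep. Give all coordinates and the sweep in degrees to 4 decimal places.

center=(8.8399,-18.4936) T_A=(3.5226,-17.0927) T_B=(14.3306,-18.1957) sweep=162.1346

bisector direction at 264.1730° = (-0.101525,-0.994833)
center distance |VC| = r/sin(θ/2) = 5.498757/sin(8.9327°) = 35.413202
C = V + |VC|·bis = (8.8399,-18.4936)
T_A = V + ((C−V)·d_A)·d_A = V + 34.9837·d_A = (3.5226,-17.0927)
T_B = V + ((C−V)·d_B)·d_B = V + 34.9837·d_B = (14.3306,-18.1957)
sweep = 180° − θ = 162.1346°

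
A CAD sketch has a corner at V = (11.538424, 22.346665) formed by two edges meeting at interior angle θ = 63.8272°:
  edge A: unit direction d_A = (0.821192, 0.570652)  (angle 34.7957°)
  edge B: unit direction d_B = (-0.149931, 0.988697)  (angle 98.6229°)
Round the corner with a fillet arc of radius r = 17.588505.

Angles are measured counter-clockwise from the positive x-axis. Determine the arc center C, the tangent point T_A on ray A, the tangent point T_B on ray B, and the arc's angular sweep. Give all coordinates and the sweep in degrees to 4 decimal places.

bisector direction at 66.7093° = (0.395396,0.918511)
center distance |VC| = r/sin(θ/2) = 17.588505/sin(31.9136°) = 33.271244
C = V + |VC|·bis = (24.6938,52.9067)
T_A = V + ((C−V)·d_A)·d_A = V + 28.2422·d_A = (34.7307,38.4631)
T_B = V + ((C−V)·d_B)·d_B = V + 28.2422·d_B = (7.3041,50.2696)
sweep = 180° − θ = 116.1728°

center=(24.6938,52.9067) T_A=(34.7307,38.4631) T_B=(7.3041,50.2696) sweep=116.1728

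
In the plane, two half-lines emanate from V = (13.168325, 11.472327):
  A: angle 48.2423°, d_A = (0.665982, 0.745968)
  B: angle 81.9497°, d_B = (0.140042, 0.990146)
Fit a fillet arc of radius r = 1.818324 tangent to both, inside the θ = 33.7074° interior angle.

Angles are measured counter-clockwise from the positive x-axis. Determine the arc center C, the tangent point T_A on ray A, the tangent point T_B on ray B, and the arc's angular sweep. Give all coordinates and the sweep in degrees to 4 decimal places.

center=(15.8093,17.1608) T_A=(17.1657,15.9498) T_B=(14.0089,17.4154) sweep=146.2926

bisector direction at 65.0960° = (0.421099,0.907015)
center distance |VC| = r/sin(θ/2) = 1.818324/sin(16.8537°) = 6.271620
C = V + |VC|·bis = (15.8093,17.1608)
T_A = V + ((C−V)·d_A)·d_A = V + 6.0022·d_A = (17.1657,15.9498)
T_B = V + ((C−V)·d_B)·d_B = V + 6.0022·d_B = (14.0089,17.4154)
sweep = 180° − θ = 146.2926°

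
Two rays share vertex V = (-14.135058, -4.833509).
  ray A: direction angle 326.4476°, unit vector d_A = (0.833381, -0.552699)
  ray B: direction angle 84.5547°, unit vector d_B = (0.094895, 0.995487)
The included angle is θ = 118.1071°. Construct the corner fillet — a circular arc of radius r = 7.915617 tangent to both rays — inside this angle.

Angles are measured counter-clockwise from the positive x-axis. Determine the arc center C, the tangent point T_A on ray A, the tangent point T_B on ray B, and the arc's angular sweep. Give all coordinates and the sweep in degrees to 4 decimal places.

center=(-5.8048,-0.8600) T_A=(-10.1797,-7.4567) T_B=(-13.6847,-0.1088) sweep=61.8929

bisector direction at 25.5012° = (0.902577,0.430529)
center distance |VC| = r/sin(θ/2) = 7.915617/sin(59.0536°) = 9.229444
C = V + |VC|·bis = (-5.8048,-0.8600)
T_A = V + ((C−V)·d_A)·d_A = V + 4.7461·d_A = (-10.1797,-7.4567)
T_B = V + ((C−V)·d_B)·d_B = V + 4.7461·d_B = (-13.6847,-0.1088)
sweep = 180° − θ = 61.8929°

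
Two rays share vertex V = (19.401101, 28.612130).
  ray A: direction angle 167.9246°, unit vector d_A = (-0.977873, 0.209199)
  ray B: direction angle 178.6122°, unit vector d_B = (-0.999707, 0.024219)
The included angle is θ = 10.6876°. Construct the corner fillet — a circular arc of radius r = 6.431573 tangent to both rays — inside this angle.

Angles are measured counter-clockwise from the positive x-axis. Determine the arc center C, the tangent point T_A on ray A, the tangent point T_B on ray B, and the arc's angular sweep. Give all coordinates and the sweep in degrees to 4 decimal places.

bisector direction at 173.2684° = (-0.993106,0.117218)
center distance |VC| = r/sin(θ/2) = 6.431573/sin(5.3438°) = 69.058868
C = V + |VC|·bis = (-49.1817,36.7071)
T_A = V + ((C−V)·d_A)·d_A = V + 68.7587·d_A = (-47.8362,42.9964)
T_B = V + ((C−V)·d_B)·d_B = V + 68.7587·d_B = (-49.3375,30.2774)
sweep = 180° − θ = 169.3124°

center=(-49.1817,36.7071) T_A=(-47.8362,42.9964) T_B=(-49.3375,30.2774) sweep=169.3124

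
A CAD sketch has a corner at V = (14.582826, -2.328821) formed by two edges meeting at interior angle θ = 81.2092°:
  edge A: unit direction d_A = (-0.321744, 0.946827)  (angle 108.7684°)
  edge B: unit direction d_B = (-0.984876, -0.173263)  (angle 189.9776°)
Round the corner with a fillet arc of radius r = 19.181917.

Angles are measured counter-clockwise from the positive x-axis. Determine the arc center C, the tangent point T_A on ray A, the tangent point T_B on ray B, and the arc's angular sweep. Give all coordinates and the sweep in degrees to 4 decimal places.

center=(-10.7786,12.6860) T_A=(7.3834,18.8577) T_B=(-7.4550,-6.2058) sweep=98.7908

bisector direction at 149.3730° = (-0.860502,0.509447)
center distance |VC| = r/sin(θ/2) = 19.181917/sin(40.6046°) = 29.472773
C = V + |VC|·bis = (-10.7786,12.6860)
T_A = V + ((C−V)·d_A)·d_A = V + 22.3763·d_A = (7.3834,18.8577)
T_B = V + ((C−V)·d_B)·d_B = V + 22.3763·d_B = (-7.4550,-6.2058)
sweep = 180° − θ = 98.7908°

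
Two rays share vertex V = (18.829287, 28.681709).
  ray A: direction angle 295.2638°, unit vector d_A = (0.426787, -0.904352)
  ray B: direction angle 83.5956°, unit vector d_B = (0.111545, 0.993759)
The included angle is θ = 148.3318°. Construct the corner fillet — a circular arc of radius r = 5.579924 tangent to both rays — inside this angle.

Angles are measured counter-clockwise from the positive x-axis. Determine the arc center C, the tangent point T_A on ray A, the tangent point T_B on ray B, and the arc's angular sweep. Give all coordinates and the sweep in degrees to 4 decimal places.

bisector direction at 9.4297° = (0.986487,0.163837)
center distance |VC| = r/sin(θ/2) = 5.579924/sin(74.1659°) = 5.800001
C = V + |VC|·bis = (24.5509,29.6320)
T_A = V + ((C−V)·d_A)·d_A = V + 1.5825·d_A = (19.5047,27.2505)
T_B = V + ((C−V)·d_B)·d_B = V + 1.5825·d_B = (19.0058,30.2544)
sweep = 180° − θ = 31.6682°

center=(24.5509,29.6320) T_A=(19.5047,27.2505) T_B=(19.0058,30.2544) sweep=31.6682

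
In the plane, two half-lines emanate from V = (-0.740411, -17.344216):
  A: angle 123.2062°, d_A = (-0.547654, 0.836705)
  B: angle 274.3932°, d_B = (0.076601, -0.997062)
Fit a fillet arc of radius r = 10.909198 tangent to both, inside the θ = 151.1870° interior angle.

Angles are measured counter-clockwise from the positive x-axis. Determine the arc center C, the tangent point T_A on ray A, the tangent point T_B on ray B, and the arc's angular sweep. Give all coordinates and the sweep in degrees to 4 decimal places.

bisector direction at 198.7997° = (-0.946651,-0.322261)
center distance |VC| = r/sin(θ/2) = 10.909198/sin(75.5935°) = 11.263375
C = V + |VC|·bis = (-11.4029,-20.9740)
T_A = V + ((C−V)·d_A)·d_A = V + 2.8023·d_A = (-2.2751,-14.9995)
T_B = V + ((C−V)·d_B)·d_B = V + 2.8023·d_B = (-0.5258,-20.1383)
sweep = 180° − θ = 28.8130°

center=(-11.4029,-20.9740) T_A=(-2.2751,-14.9995) T_B=(-0.5258,-20.1383) sweep=28.8130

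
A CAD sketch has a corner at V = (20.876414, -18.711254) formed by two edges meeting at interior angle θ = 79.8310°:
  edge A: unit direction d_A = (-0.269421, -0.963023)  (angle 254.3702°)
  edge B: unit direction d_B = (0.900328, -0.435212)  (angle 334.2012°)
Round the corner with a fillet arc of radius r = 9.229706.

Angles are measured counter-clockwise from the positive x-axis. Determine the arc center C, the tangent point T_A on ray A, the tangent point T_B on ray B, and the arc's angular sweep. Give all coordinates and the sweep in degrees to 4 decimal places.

center=(26.7924,-31.8225) T_A=(17.9040,-29.3358) T_B=(30.8093,-23.5127) sweep=100.1690

bisector direction at 294.2857° = (0.411287,-0.911506)
center distance |VC| = r/sin(θ/2) = 9.229706/sin(39.9155°) = 14.384171
C = V + |VC|·bis = (26.7924,-31.8225)
T_A = V + ((C−V)·d_A)·d_A = V + 11.0325·d_A = (17.9040,-29.3358)
T_B = V + ((C−V)·d_B)·d_B = V + 11.0325·d_B = (30.8093,-23.5127)
sweep = 180° − θ = 100.1690°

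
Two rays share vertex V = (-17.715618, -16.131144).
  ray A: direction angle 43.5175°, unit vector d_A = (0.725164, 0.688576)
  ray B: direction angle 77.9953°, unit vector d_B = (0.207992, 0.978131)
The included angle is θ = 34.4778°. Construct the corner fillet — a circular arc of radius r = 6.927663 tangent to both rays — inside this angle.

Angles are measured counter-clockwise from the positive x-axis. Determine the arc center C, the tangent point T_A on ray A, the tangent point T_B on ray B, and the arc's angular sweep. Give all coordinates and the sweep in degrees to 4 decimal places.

bisector direction at 60.7564° = (0.488524,0.872551)
center distance |VC| = r/sin(θ/2) = 6.927663/sin(17.2389°) = 23.376109
C = V + |VC|·bis = (-6.2958,4.2657)
T_A = V + ((C−V)·d_A)·d_A = V + 22.3260·d_A = (-1.5256,-0.7580)
T_B = V + ((C−V)·d_B)·d_B = V + 22.3260·d_B = (-13.0720,5.7066)
sweep = 180° − θ = 145.5222°

center=(-6.2958,4.2657) T_A=(-1.5256,-0.7580) T_B=(-13.0720,5.7066) sweep=145.5222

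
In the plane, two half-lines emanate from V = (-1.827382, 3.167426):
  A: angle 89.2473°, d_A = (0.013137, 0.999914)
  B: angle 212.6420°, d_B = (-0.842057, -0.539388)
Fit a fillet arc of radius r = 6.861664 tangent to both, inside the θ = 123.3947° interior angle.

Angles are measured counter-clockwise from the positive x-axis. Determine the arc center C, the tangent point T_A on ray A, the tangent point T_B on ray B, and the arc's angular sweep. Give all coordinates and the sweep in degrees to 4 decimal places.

center=(-8.6399,6.9523) T_A=(-1.7788,6.8621) T_B=(-4.9388,1.1744) sweep=56.6053

bisector direction at 150.9446° = (-0.874151,0.485654)
center distance |VC| = r/sin(θ/2) = 6.861664/sin(61.6974°) = 7.793312
C = V + |VC|·bis = (-8.6399,6.9523)
T_A = V + ((C−V)·d_A)·d_A = V + 3.6950·d_A = (-1.7788,6.8621)
T_B = V + ((C−V)·d_B)·d_B = V + 3.6950·d_B = (-4.9388,1.1744)
sweep = 180° − θ = 56.6053°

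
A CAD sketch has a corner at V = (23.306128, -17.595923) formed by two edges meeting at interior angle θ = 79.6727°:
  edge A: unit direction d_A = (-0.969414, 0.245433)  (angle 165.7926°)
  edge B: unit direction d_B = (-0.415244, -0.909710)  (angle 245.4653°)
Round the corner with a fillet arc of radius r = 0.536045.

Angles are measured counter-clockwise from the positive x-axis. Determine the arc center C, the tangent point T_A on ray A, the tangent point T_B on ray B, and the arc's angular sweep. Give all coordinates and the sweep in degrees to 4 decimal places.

bisector direction at 205.6290° = (-0.901614,-0.432541)
center distance |VC| = r/sin(θ/2) = 0.536045/sin(39.8364°) = 0.836790
C = V + |VC|·bis = (22.5517,-17.9579)
T_A = V + ((C−V)·d_A)·d_A = V + 0.6426·d_A = (22.6832,-17.4382)
T_B = V + ((C−V)·d_B)·d_B = V + 0.6426·d_B = (23.0393,-18.1805)
sweep = 180° − θ = 100.3273°

center=(22.5517,-17.9579) T_A=(22.6832,-17.4382) T_B=(23.0393,-18.1805) sweep=100.3273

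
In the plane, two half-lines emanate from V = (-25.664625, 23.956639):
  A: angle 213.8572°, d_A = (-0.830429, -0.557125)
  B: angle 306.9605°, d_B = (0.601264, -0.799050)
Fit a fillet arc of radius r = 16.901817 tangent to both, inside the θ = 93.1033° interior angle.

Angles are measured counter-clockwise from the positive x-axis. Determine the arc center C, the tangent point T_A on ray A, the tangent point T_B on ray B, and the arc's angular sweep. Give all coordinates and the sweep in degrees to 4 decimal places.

bisector direction at 260.4089° = (-0.166616,-0.986022)
center distance |VC| = r/sin(θ/2) = 16.901817/sin(46.5517°) = 23.280913
C = V + |VC|·bis = (-29.5436,1.0012)
T_A = V + ((C−V)·d_A)·d_A = V + 16.0103·d_A = (-38.9600,15.0369)
T_B = V + ((C−V)·d_B)·d_B = V + 16.0103·d_B = (-16.0382,11.1636)
sweep = 180° − θ = 86.8967°

center=(-29.5436,1.0012) T_A=(-38.9600,15.0369) T_B=(-16.0382,11.1636) sweep=86.8967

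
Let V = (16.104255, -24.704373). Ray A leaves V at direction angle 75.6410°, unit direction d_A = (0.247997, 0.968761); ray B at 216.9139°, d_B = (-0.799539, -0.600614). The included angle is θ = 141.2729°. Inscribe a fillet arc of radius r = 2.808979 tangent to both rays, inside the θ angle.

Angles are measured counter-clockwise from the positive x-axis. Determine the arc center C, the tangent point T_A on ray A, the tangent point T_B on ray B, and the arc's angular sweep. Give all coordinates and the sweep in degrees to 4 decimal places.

center=(13.6278,-23.0514) T_A=(16.3491,-23.7480) T_B=(15.3150,-25.2973) sweep=38.7271

bisector direction at 146.2775° = (-0.831736,0.555172)
center distance |VC| = r/sin(θ/2) = 2.808979/sin(70.6364°) = 2.977399
C = V + |VC|·bis = (13.6278,-23.0514)
T_A = V + ((C−V)·d_A)·d_A = V + 0.9872·d_A = (16.3491,-23.7480)
T_B = V + ((C−V)·d_B)·d_B = V + 0.9872·d_B = (15.3150,-25.2973)
sweep = 180° − θ = 38.7271°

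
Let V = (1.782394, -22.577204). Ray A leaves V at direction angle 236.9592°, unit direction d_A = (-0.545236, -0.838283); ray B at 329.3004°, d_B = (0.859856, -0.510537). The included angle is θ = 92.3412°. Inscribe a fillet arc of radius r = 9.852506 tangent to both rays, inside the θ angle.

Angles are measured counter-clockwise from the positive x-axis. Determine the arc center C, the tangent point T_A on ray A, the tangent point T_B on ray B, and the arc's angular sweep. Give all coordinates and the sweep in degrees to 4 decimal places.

bisector direction at 283.1298° = (0.227158,-0.973858)
center distance |VC| = r/sin(θ/2) = 9.852506/sin(46.1706°) = 13.657386
C = V + |VC|·bis = (4.8848,-35.8776)
T_A = V + ((C−V)·d_A)·d_A = V + 9.4579·d_A = (-3.3744,-30.5056)
T_B = V + ((C−V)·d_B)·d_B = V + 9.4579·d_B = (9.9148,-27.4058)
sweep = 180° − θ = 87.6588°

center=(4.8848,-35.8776) T_A=(-3.3744,-30.5056) T_B=(9.9148,-27.4058) sweep=87.6588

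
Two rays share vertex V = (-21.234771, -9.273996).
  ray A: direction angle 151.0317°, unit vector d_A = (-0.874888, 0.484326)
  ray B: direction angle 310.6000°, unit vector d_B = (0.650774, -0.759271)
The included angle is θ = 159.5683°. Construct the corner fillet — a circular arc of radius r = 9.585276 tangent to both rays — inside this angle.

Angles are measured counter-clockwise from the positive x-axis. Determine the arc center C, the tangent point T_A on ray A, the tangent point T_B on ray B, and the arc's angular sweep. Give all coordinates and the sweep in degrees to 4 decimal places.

center=(-27.3884,-16.8234) T_A=(-22.7461,-8.4374) T_B=(-20.1106,-10.5856) sweep=20.4317

bisector direction at 230.8159° = (-0.631815,-0.775119)
center distance |VC| = r/sin(θ/2) = 9.585276/sin(79.7841°) = 9.739683
C = V + |VC|·bis = (-27.3884,-16.8234)
T_A = V + ((C−V)·d_A)·d_A = V + 1.7274·d_A = (-22.7461,-8.4374)
T_B = V + ((C−V)·d_B)·d_B = V + 1.7274·d_B = (-20.1106,-10.5856)
sweep = 180° − θ = 20.4317°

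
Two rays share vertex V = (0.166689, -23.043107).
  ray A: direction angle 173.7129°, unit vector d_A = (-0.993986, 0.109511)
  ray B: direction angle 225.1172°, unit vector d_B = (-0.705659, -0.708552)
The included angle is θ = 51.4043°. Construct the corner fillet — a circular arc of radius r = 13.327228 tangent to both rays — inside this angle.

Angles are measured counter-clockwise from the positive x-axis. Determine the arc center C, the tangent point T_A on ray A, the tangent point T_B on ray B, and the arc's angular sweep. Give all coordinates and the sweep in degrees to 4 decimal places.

center=(-28.8155,-33.2579) T_A=(-27.3561,-20.0108) T_B=(-19.3725,-42.6624) sweep=128.5957

bisector direction at 199.4151° = (-0.943135,-0.332409)
center distance |VC| = r/sin(θ/2) = 13.327228/sin(25.7021°) = 30.729643
C = V + |VC|·bis = (-28.8155,-33.2579)
T_A = V + ((C−V)·d_A)·d_A = V + 27.6893·d_A = (-27.3561,-20.0108)
T_B = V + ((C−V)·d_B)·d_B = V + 27.6893·d_B = (-19.3725,-42.6624)
sweep = 180° − θ = 128.5957°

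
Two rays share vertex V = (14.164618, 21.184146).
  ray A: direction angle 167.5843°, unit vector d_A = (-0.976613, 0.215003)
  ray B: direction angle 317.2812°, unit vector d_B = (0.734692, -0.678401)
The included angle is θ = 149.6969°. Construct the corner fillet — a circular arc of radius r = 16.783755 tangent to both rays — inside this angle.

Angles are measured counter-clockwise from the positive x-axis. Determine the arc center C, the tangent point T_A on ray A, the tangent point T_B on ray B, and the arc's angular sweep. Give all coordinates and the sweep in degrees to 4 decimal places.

bisector direction at 242.4328° = (-0.462789,-0.886468)
center distance |VC| = r/sin(θ/2) = 16.783755/sin(74.8484°) = 17.388206
C = V + |VC|·bis = (6.1175,5.7701)
T_A = V + ((C−V)·d_A)·d_A = V + 4.5448·d_A = (9.7261,22.1613)
T_B = V + ((C−V)·d_B)·d_B = V + 4.5448·d_B = (17.5037,18.1009)
sweep = 180° − θ = 30.3031°

center=(6.1175,5.7701) T_A=(9.7261,22.1613) T_B=(17.5037,18.1009) sweep=30.3031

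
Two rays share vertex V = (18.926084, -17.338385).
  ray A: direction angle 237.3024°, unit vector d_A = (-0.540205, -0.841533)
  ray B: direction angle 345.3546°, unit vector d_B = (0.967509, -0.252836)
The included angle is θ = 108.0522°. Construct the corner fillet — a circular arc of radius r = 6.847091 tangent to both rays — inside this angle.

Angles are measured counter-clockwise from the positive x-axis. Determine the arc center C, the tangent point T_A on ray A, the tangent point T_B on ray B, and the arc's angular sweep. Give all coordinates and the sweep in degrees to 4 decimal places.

bisector direction at 291.3285° = (0.363715,-0.931510)
center distance |VC| = r/sin(θ/2) = 6.847091/sin(54.0261°) = 8.460671
C = V + |VC|·bis = (22.0034,-25.2196)
T_A = V + ((C−V)·d_A)·d_A = V + 4.9699·d_A = (16.2413,-21.5208)
T_B = V + ((C−V)·d_B)·d_B = V + 4.9699·d_B = (23.7345,-18.5950)
sweep = 180° − θ = 71.9478°

center=(22.0034,-25.2196) T_A=(16.2413,-21.5208) T_B=(23.7345,-18.5950) sweep=71.9478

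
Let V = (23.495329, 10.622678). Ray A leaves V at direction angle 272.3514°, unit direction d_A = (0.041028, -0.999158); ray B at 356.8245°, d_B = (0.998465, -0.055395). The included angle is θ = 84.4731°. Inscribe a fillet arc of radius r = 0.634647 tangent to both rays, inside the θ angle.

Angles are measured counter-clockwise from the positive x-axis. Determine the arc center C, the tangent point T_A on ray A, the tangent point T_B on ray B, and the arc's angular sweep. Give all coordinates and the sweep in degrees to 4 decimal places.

center=(24.1581,9.9503) T_A=(23.5240,9.9242) T_B=(24.1933,10.5840) sweep=95.5269

bisector direction at 314.5880° = (0.702003,-0.712174)
center distance |VC| = r/sin(θ/2) = 0.634647/sin(42.2366°) = 0.944144
C = V + |VC|·bis = (24.1581,9.9503)
T_A = V + ((C−V)·d_A)·d_A = V + 0.6990·d_A = (23.5240,9.9242)
T_B = V + ((C−V)·d_B)·d_B = V + 0.6990·d_B = (24.1933,10.5840)
sweep = 180° − θ = 95.5269°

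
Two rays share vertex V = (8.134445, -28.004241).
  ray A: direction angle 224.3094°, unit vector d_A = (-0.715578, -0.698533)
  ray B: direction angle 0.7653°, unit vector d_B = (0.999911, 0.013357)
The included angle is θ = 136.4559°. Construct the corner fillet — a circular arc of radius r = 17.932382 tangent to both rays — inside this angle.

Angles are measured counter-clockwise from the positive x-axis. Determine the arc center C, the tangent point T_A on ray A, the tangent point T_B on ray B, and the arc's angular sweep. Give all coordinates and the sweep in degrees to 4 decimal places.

bisector direction at 292.5374° = (0.383286,-0.923630)
center distance |VC| = r/sin(θ/2) = 17.932382/sin(68.2280°) = 19.309811
C = V + |VC|·bis = (15.5356,-45.8394)
T_A = V + ((C−V)·d_A)·d_A = V + 7.1623·d_A = (3.0093,-33.0073)
T_B = V + ((C−V)·d_B)·d_B = V + 7.1623·d_B = (15.2961,-27.9086)
sweep = 180° − θ = 43.5441°

center=(15.5356,-45.8394) T_A=(3.0093,-33.0073) T_B=(15.2961,-27.9086) sweep=43.5441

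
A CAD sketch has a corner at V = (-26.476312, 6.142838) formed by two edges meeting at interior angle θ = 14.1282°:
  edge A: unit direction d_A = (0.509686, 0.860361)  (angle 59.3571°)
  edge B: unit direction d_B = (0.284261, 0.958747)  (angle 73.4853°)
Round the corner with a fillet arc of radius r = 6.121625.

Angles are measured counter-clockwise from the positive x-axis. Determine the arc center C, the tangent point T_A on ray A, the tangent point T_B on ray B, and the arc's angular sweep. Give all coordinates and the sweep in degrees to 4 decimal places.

bisector direction at 66.4212° = (0.400010,0.916511)
center distance |VC| = r/sin(θ/2) = 6.121625/sin(7.0641°) = 49.777531
C = V + |VC|·bis = (-6.5648,51.7645)
T_A = V + ((C−V)·d_A)·d_A = V + 49.3997·d_A = (-1.2980,48.6444)
T_B = V + ((C−V)·d_B)·d_B = V + 49.3997·d_B = (-12.4339,53.5046)
sweep = 180° − θ = 165.8718°

center=(-6.5648,51.7645) T_A=(-1.2980,48.6444) T_B=(-12.4339,53.5046) sweep=165.8718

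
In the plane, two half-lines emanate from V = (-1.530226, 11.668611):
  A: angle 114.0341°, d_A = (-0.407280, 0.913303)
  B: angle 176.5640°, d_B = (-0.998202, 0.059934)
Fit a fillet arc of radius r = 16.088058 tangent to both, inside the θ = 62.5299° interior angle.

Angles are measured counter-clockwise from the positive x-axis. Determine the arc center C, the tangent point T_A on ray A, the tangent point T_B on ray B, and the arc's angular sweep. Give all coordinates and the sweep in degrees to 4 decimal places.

center=(-27.0151,29.3158) T_A=(-12.3218,35.8681) T_B=(-27.9793,13.2567) sweep=117.4701

bisector direction at 145.2990° = (-0.822135,0.569293)
center distance |VC| = r/sin(θ/2) = 16.088058/sin(31.2649°) = 30.998405
C = V + |VC|·bis = (-27.0151,29.3158)
T_A = V + ((C−V)·d_A)·d_A = V + 26.4967·d_A = (-12.3218,35.8681)
T_B = V + ((C−V)·d_B)·d_B = V + 26.4967·d_B = (-27.9793,13.2567)
sweep = 180° − θ = 117.4701°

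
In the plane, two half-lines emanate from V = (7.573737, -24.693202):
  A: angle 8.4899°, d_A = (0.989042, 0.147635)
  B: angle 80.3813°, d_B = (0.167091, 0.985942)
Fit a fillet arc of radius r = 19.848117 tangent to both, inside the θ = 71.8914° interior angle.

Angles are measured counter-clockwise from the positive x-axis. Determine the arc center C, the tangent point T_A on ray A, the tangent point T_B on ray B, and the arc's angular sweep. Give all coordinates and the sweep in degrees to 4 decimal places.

bisector direction at 44.4356° = (0.714038,0.700107)
center distance |VC| = r/sin(θ/2) = 19.848117/sin(35.9457°) = 33.811753
C = V + |VC|·bis = (31.7166,-1.0214)
T_A = V + ((C−V)·d_A)·d_A = V + 27.3731·d_A = (34.6469,-20.6520)
T_B = V + ((C−V)·d_B)·d_B = V + 27.3731·d_B = (12.1475,2.2951)
sweep = 180° − θ = 108.1086°

center=(31.7166,-1.0214) T_A=(34.6469,-20.6520) T_B=(12.1475,2.2951) sweep=108.1086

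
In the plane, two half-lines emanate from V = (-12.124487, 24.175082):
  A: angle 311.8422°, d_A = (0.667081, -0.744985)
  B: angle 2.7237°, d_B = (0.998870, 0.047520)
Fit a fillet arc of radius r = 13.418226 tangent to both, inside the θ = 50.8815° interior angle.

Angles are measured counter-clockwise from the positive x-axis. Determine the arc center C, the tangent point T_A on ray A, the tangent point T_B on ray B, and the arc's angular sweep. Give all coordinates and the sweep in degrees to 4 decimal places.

center=(16.6882,12.1124) T_A=(6.6918,3.1613) T_B=(16.0506,25.5155) sweep=129.1185

bisector direction at 337.2829° = (0.922423,-0.386181)
center distance |VC| = r/sin(θ/2) = 13.418226/sin(25.4408°) = 31.235868
C = V + |VC|·bis = (16.6882,12.1124)
T_A = V + ((C−V)·d_A)·d_A = V + 28.2069·d_A = (6.6918,3.1613)
T_B = V + ((C−V)·d_B)·d_B = V + 28.2069·d_B = (16.0506,25.5155)
sweep = 180° − θ = 129.1185°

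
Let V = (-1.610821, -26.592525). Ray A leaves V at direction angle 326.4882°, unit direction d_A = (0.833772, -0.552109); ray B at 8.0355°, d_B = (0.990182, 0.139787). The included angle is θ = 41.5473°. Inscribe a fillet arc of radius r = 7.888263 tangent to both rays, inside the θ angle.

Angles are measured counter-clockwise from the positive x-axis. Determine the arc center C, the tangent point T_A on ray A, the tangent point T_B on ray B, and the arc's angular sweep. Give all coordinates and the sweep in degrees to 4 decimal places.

bisector direction at 347.2619° = (0.975388,-0.220496)
center distance |VC| = r/sin(θ/2) = 7.888263/sin(20.7736°) = 22.240695
C = V + |VC|·bis = (20.0825,-31.4965)
T_A = V + ((C−V)·d_A)·d_A = V + 20.7948·d_A = (15.7273,-38.0735)
T_B = V + ((C−V)·d_B)·d_B = V + 20.7948·d_B = (18.9798,-23.6857)
sweep = 180° − θ = 138.4527°

center=(20.0825,-31.4965) T_A=(15.7273,-38.0735) T_B=(18.9798,-23.6857) sweep=138.4527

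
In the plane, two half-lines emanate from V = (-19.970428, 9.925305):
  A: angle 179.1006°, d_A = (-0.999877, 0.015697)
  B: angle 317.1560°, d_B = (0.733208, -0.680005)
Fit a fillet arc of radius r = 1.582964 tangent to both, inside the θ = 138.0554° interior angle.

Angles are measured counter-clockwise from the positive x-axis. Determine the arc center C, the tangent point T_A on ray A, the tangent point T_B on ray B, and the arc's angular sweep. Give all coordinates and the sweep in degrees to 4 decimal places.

bisector direction at 248.1283° = (-0.372529,-0.928020)
center distance |VC| = r/sin(θ/2) = 1.582964/sin(69.0277°) = 1.695270
C = V + |VC|·bis = (-20.6020,8.3521)
T_A = V + ((C−V)·d_A)·d_A = V + 0.6068·d_A = (-20.5771,9.9348)
T_B = V + ((C−V)·d_B)·d_B = V + 0.6068·d_B = (-19.5255,9.5127)
sweep = 180° − θ = 41.9446°

center=(-20.6020,8.3521) T_A=(-20.5771,9.9348) T_B=(-19.5255,9.5127) sweep=41.9446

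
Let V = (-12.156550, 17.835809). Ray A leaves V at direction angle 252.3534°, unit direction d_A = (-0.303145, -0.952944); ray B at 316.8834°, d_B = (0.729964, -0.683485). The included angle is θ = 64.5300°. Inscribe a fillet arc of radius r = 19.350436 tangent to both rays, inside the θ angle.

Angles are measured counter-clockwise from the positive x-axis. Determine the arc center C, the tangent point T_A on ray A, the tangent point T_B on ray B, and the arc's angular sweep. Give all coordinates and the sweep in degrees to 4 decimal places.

bisector direction at 284.6184° = (0.252380,-0.967628)
center distance |VC| = r/sin(θ/2) = 19.350436/sin(32.2650°) = 36.247910
C = V + |VC|·bis = (-3.0083,-17.2387)
T_A = V + ((C−V)·d_A)·d_A = V + 30.6508·d_A = (-21.4482,-11.3727)
T_B = V + ((C−V)·d_B)·d_B = V + 30.6508·d_B = (10.2174,-3.1136)
sweep = 180° − θ = 115.4700°

center=(-3.0083,-17.2387) T_A=(-21.4482,-11.3727) T_B=(10.2174,-3.1136) sweep=115.4700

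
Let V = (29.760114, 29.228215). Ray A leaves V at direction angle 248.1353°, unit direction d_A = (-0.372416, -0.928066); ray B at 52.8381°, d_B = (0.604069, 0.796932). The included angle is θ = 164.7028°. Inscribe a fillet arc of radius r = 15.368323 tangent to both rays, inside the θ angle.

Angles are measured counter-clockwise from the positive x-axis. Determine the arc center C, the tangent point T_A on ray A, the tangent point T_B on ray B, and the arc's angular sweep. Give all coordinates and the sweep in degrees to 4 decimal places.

center=(43.2543,21.5894) T_A=(28.9915,27.3128) T_B=(31.0068,30.8730) sweep=15.2972

bisector direction at 330.4867° = (0.870241,-0.492626)
center distance |VC| = r/sin(θ/2) = 15.368323/sin(82.3514°) = 15.506282
C = V + |VC|·bis = (43.2543,21.5894)
T_A = V + ((C−V)·d_A)·d_A = V + 2.0638·d_A = (28.9915,27.3128)
T_B = V + ((C−V)·d_B)·d_B = V + 2.0638·d_B = (31.0068,30.8730)
sweep = 180° − θ = 15.2972°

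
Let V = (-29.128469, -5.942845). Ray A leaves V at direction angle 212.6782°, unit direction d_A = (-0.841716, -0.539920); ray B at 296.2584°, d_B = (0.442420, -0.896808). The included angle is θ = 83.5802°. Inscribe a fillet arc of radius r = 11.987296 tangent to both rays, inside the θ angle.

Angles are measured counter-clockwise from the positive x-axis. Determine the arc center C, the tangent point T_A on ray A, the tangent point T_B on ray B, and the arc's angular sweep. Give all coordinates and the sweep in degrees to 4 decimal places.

bisector direction at 254.4683° = (-0.267771,-0.963482)
center distance |VC| = r/sin(θ/2) = 11.987296/sin(41.7901°) = 17.988041
C = V + |VC|·bis = (-33.9452,-23.2740)
T_A = V + ((C−V)·d_A)·d_A = V + 13.4117·d_A = (-40.4173,-13.1841)
T_B = V + ((C−V)·d_B)·d_B = V + 13.4117·d_B = (-23.1949,-17.9706)
sweep = 180° − θ = 96.4198°

center=(-33.9452,-23.2740) T_A=(-40.4173,-13.1841) T_B=(-23.1949,-17.9706) sweep=96.4198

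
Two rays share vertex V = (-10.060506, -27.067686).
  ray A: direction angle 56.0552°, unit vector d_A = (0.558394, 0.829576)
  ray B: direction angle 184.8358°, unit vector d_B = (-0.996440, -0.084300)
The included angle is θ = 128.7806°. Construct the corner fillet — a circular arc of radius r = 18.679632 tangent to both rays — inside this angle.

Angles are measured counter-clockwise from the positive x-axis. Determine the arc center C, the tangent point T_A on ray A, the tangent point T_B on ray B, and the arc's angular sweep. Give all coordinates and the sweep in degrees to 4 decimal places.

center=(-20.5570,-9.2093) T_A=(-5.0608,-19.6399) T_B=(-18.9823,-27.8225) sweep=51.2194

bisector direction at 120.4455° = (-0.506719,0.862112)
center distance |VC| = r/sin(θ/2) = 18.679632/sin(64.3903°) = 20.714653
C = V + |VC|·bis = (-20.5570,-9.2093)
T_A = V + ((C−V)·d_A)·d_A = V + 8.9537·d_A = (-5.0608,-19.6399)
T_B = V + ((C−V)·d_B)·d_B = V + 8.9537·d_B = (-18.9823,-27.8225)
sweep = 180° − θ = 51.2194°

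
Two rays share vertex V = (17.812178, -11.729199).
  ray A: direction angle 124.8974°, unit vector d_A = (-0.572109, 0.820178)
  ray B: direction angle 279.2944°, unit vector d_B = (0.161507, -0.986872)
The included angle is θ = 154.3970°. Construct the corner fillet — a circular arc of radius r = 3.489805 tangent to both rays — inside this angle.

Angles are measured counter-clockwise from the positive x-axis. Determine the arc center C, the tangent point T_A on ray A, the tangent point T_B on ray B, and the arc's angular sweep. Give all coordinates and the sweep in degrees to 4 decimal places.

bisector direction at 202.0959° = (-0.926556,-0.376158)
center distance |VC| = r/sin(θ/2) = 3.489805/sin(77.1985°) = 3.578760
C = V + |VC|·bis = (14.4963,-13.0754)
T_A = V + ((C−V)·d_A)·d_A = V + 0.7930·d_A = (17.3585,-11.0788)
T_B = V + ((C−V)·d_B)·d_B = V + 0.7930·d_B = (17.9402,-12.5117)
sweep = 180° − θ = 25.6030°

center=(14.4963,-13.0754) T_A=(17.3585,-11.0788) T_B=(17.9402,-12.5117) sweep=25.6030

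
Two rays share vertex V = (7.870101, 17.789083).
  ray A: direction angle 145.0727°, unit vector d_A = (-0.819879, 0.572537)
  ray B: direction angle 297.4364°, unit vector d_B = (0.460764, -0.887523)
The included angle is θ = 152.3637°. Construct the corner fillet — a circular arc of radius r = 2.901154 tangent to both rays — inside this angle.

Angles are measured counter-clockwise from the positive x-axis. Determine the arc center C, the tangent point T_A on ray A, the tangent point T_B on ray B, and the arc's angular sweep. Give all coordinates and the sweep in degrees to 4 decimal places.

bisector direction at 221.2545° = (-0.751787,-0.659406)
center distance |VC| = r/sin(θ/2) = 2.901154/sin(76.1818°) = 2.987620
C = V + |VC|·bis = (5.6240,15.8190)
T_A = V + ((C−V)·d_A)·d_A = V + 0.7136·d_A = (7.2851,18.1976)
T_B = V + ((C−V)·d_B)·d_B = V + 0.7136·d_B = (8.1989,17.1558)
sweep = 180° − θ = 27.6363°

center=(5.6240,15.8190) T_A=(7.2851,18.1976) T_B=(8.1989,17.1558) sweep=27.6363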